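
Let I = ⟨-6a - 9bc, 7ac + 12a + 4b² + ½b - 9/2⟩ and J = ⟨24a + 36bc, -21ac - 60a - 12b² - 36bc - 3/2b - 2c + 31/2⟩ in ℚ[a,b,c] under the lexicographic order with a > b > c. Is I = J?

Equality of ideals is decidable: compute both reduced Gröbner bases (unique for the ordering) and check whether they agree.
Buchberger on the first generating set:
f_1 = -6a - 9bc, LT = a.
f_2 = 7ac + 12a + 4b² + ½b - 9/2, LT = ac.

S(f_1,f_2): lcm = ac. S = -12/7a - 4/7b² + 3/2bc² - 1/14b + 9/14.
  reduce S modulo (f_1, f_2):
  remainder -4/7b² + 3/2bc² + 18/7bc - 1/14b + 9/14 ≠ 0; add g_3 = -4/7b² + 3/2bc² + 18/7bc - 1/14b + 9/14 to the basis.

The other S-polynomials (S(f_1,g_3), S(f_2,g_3)) all reduce to 0 modulo the current basis, so we have a Gröbner basis.
Inter-reduce: drop elements whose leading term is divisible by another's, tail-reduce, and make monic.
Reduced Gröbner basis: {a + 3/2bc, b² - 21/8bc² - 9/2bc + ⅛b - 9/8}.

Buchberger on the second generating set:
h_1 = 24a + 36bc, LT = a.
h_2 = -21ac - 60a - 12b² - 36bc - 3/2b - 2c + 31/2, LT = ac.

S(h_1,h_2): lcm = ac. S = -20/7a - 4/7b² + 3/2bc² - 12/7bc - 1/14b - 2/21c + 31/42.
  reduce S modulo (h_1, h_2):
  remainder -4/7b² + 3/2bc² + 18/7bc - 1/14b - 2/21c + 31/42 ≠ 0; add k_3 = -4/7b² + 3/2bc² + 18/7bc - 1/14b - 2/21c + 31/42 to the basis.

The other S-polynomials (S(h_1,k_3), S(h_2,k_3)) all reduce to 0 modulo the current basis, so we have a Gröbner basis.
Inter-reduce: drop elements whose leading term is divisible by another's, tail-reduce, and make monic.
Reduced Gröbner basis: {a + 3/2bc, b² - 21/8bc² - 9/2bc + ⅛b + ⅙c - 31/24}.

These differ, so the ideals are not equal.
The same test decides containment: I ⊆ J iff every generator of I reduces to 0 modulo a Gröbner basis of J.

No, the ideals differ.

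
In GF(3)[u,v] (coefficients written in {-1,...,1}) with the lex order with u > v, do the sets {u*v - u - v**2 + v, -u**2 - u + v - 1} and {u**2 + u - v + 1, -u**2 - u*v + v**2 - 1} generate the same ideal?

For a fixed monomial order, each ideal has a unique reduced Gröbner basis; comparing bases decides equality.
Buchberger on the first generating set:
f_1 = u*v - u - v**2 + v, LT = u*v.
f_2 = -u**2 - u + v - 1, LT = u**2.

S(f_1,f_2): lcm = u**2*v. S = -u**2 - u*v**2 + v**2 - v.
  leading term u**2: subtract (1)·f_2 from -u**2 - u*v**2 + v**2 - v → -u*v**2 + u + v**2 + v + 1
  leading term u*v**2: subtract (-v)·f_1 from -u*v**2 + u + v**2 + v + 1 → -u*v + u - v**3 - v**2 + v + 1
  leading term u*v: subtract (-1)·f_1 from -u*v + u - v**3 - v**2 + v + 1 → -v**3 + v**2 - v + 1
  leading term v**3: no divisor's leading term divides it; move -v**3 to the remainder.
  leading term v**2: no divisor's leading term divides it; move v**2 to the remainder.
  leading term v: no divisor's leading term divides it; move -v to the remainder.
  leading term 1: no divisor's leading term divides it; move 1 to the remainder.
  remainder -v**3 + v**2 - v + 1 ≠ 0; add g_3 = -v**3 + v**2 - v + 1 to the basis.

The other S-polynomials (S(f_1,g_3), S(f_2,g_3)) all reduce to 0 modulo the current basis, so we have a Gröbner basis.
Inter-reduce: drop elements whose leading term is divisible by another's, tail-reduce, and make monic.
Reduced Gröbner basis: {u**2 + u - v + 1, u*v - u - v**2 + v, v**3 - v**2 + v - 1}.

Buchberger on the second generating set:
h_1 = u**2 + u - v + 1, LT = u**2.
h_2 = -u**2 - u*v + v**2 - 1, LT = u**2.

S(h_1,h_2): lcm = u**2. S = -u*v + u + v**2 - v.
  leading term u*v: no divisor's leading term divides it; move -u*v to the remainder.
  leading term u: no divisor's leading term divides it; move u to the remainder.
  leading term v**2: no divisor's leading term divides it; move v**2 to the remainder.
  leading term v: no divisor's leading term divides it; move -v to the remainder.
  remainder -u*v + u + v**2 - v ≠ 0; add k_3 = -u*v + u + v**2 - v to the basis.

S(h_1,k_3): lcm = u**2*v. S = u**2 + u*v**2 - v**2 + v.
  leading term u**2: subtract (1)·h_1 from u**2 + u*v**2 - v**2 + v → u*v**2 - u - v**2 - v - 1
  leading term u*v**2: subtract (-v)·k_3 from u*v**2 - u - v**2 - v - 1 → u*v - u + v**3 + v**2 - v - 1
  leading term u*v: subtract (-1)·k_3 from u*v - u + v**3 + v**2 - v - 1 → v**3 - v**2 + v - 1
  leading term v**3: no divisor's leading term divides it; move v**3 to the remainder.
  leading term v**2: no divisor's leading term divides it; move -v**2 to the remainder.
  leading term v: no divisor's leading term divides it; move v to the remainder.
  leading term 1: no divisor's leading term divides it; move -1 to the remainder.
  remainder v**3 - v**2 + v - 1 ≠ 0; add k_4 = v**3 - v**2 + v - 1 to the basis.

The other S-polynomials (S(h_2,k_3), S(h_1,k_4), S(h_2,k_4), S(k_3,k_4)) all reduce to 0 modulo the current basis, so we have a Gröbner basis.
Inter-reduce: drop elements whose leading term is divisible by another's, tail-reduce, and make monic.
Reduced Gröbner basis: {u**2 + u - v + 1, u*v - u - v**2 + v, v**3 - v**2 + v - 1}.

Same reduced basis, so the two generating sets span the same ideal.

Yes, the ideals are equal.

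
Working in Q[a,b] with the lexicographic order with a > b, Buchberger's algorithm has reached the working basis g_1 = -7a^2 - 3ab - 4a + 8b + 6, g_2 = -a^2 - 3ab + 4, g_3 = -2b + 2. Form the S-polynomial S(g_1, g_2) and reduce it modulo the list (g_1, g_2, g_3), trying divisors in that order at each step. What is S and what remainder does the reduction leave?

S(g_1, g_2) = -18/7ab + 4/7a - 8/7b + 22/7; remainder on division = -2a + 2.

lcm(LM(g_1), LM(g_2)) = a^2.
S = (lcm/LT(g_1))·g_1 − (lcm/LT(g_2))·g_2 = -18/7ab + 4/7a - 8/7b + 22/7.
Reduce S modulo (g_1, g_2, g_3) in that order:
  leading term ab: subtract (9/7a)·g_3 from -18/7ab + 4/7a - 8/7b + 22/7 → -2a - 8/7b + 22/7
  leading term a: no divisor's leading term divides it; move -2a to the remainder.
  leading term b: subtract (4/7)·g_3 from -8/7b + 22/7 → 2
  leading term 1: no divisor's leading term divides it; move 2 to the remainder.
The remainder -2a + 2 is nonzero, so it would be added as the next basis element.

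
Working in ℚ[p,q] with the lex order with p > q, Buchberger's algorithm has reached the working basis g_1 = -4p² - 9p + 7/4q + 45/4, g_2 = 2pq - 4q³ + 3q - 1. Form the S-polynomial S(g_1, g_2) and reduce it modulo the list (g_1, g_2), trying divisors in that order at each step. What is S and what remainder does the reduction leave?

lcm(LM(g_1), LM(g_2)) = p²q.
S = (lcm/LT(g_1))·g_1 − (lcm/LT(g_2))·g_2 = 2pq³ + ¾pq + ½p - 7/16q² - 45/16q.
Reduce S modulo (g_1, g_2) in that order:
  leading term pq³: subtract (q²)·g_2 from 2pq³ + ¾pq + ½p - 7/16q² - 45/16q → ¾pq + ½p + 4q⁵ - 3q³ + 9/16q² - 45/16q
  leading term pq: subtract (⅜)·g_2 from ¾pq + ½p + 4q⁵ - 3q³ + 9/16q² - 45/16q → ½p + 4q⁵ - 3/2q³ + 9/16q² - 63/16q + ⅜
  leading term p: no divisor's leading term divides it; move ½p to the remainder.
  leading term q⁵: no divisor's leading term divides it; move 4q⁵ to the remainder.
  leading term q³: no divisor's leading term divides it; move -3/2q³ to the remainder.
  leading term q²: no divisor's leading term divides it; move 9/16q² to the remainder.
  leading term q: no divisor's leading term divides it; move -63/16q to the remainder.
  leading term 1: no divisor's leading term divides it; move ⅜ to the remainder.
The remainder ½p + 4q⁵ - 3/2q³ + 9/16q² - 63/16q + ⅜ is nonzero, so it would be added as the next basis element.

S(g_1, g_2) = 2pq³ + ¾pq + ½p - 7/16q² - 45/16q; remainder on division = ½p + 4q⁵ - 3/2q³ + 9/16q² - 63/16q + ⅜.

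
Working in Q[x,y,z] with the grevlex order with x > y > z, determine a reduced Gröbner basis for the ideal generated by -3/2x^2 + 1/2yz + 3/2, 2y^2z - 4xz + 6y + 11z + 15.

f_1 = -3/2x^2 + 1/2yz + 3/2, LT = x^2.
f_2 = 2y^2z - 4xz + 6y + 11z + 15, LT = y^2z.

The S-polynomials (S(f_1,f_2)) all reduce to 0 modulo the current basis, so we have a Gröbner basis.

G = {y^2z - 2xz + 3y + 11/2z + 15/2, x^2 - 1/3yz - 1}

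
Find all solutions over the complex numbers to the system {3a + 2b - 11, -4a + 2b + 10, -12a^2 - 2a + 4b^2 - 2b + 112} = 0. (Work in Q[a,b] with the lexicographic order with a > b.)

{(3, 1)}

Compute a lex Gröbner basis by Buchberger's algorithm.
f_1 = 3a + 2b - 11, LT = a.
f_2 = -4a + 2b + 10, LT = a.
f_3 = -12a^2 - 2a + 4b^2 - 2b + 112, LT = a^2.

S(f_1,f_2): lcm = a. S = 7/6b - 7/6.
  leading term b: no divisor's leading term divides it; move 7/6b to the remainder.
  leading term 1: no divisor's leading term divides it; move -7/6 to the remainder.
  remainder 7/6b - 7/6 ≠ 0; add h_4 = 7/6b - 7/6 to the basis.

The other S-polynomials (S(f_1,f_3), S(f_2,f_3), S(f_1,h_4), S(f_2,h_4), S(f_3,h_4)) all reduce to 0 modulo the current basis, so we have a Gröbner basis.
Inter-reduce: drop elements whose leading term is divisible by another's, tail-reduce, and make monic.
Reduced Gröbner basis: {a - 3, b - 1}.

From the last basis element, b - 1 = 0, so b takes values in {1}. Each choice, substituted upward through the basis, yields the corresponding point(s) of the solution set.
  b = 1: the earlier basis element becomes a - 3 = 0, giving a = 3 — point (3, 1).
Check: every point annihilates each of the original generators.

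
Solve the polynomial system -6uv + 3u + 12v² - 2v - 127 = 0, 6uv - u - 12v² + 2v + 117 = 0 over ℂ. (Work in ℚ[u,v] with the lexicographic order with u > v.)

{(5, -2), (5, 14/3)}

Compute a lex Gröbner basis by Buchberger's algorithm.
f_1 = -6uv + 3u + 12v² - 2v - 127, LT = uv.
f_2 = 6uv - u - 12v² + 2v + 117, LT = uv.

S(f_1,f_2): lcm = uv. S = -⅓u + 5/3.
  leading term u: no divisor's leading term divides it; move -⅓u to the remainder.
  leading term 1: no divisor's leading term divides it; move 5/3 to the remainder.
  remainder -⅓u + 5/3 ≠ 0; add h_3 = -⅓u + 5/3 to the basis.

S(f_1,h_3): lcm = uv. S = -½u - 2v² + 16/3v + 127/6.
  leading term u: subtract (3/2)·h_3 from -½u - 2v² + 16/3v + 127/6 → -2v² + 16/3v + 56/3
  leading term v²: no divisor's leading term divides it; move -2v² to the remainder.
  leading term v: no divisor's leading term divides it; move 16/3v to the remainder.
  leading term 1: no divisor's leading term divides it; move 56/3 to the remainder.
  remainder -2v² + 16/3v + 56/3 ≠ 0; add h_4 = -2v² + 16/3v + 56/3 to the basis.

The other S-polynomials (S(f_2,h_3), S(f_1,h_4), S(f_2,h_4), S(h_3,h_4)) all reduce to 0 modulo the current basis, so we have a Gröbner basis.
Inter-reduce: drop elements whose leading term is divisible by another's, tail-reduce, and make monic.
Reduced Gröbner basis: {u - 5, v² - 8/3v - 28/3}.

From the last basis element, v² - 8/3v - 28/3 = 0, so v takes values in {-2, 14/3}. Each choice, substituted upward through the basis, yields the corresponding point(s) of the solution set.
  v = -2: the earlier basis element becomes u - 5 = 0, giving u = 5 — point (5, -2).
  v = 14/3: the earlier basis element becomes u - 5 = 0, giving u = 5 — point (5, 14/3).
This is the nonlinear analogue of row-reducing a linear system.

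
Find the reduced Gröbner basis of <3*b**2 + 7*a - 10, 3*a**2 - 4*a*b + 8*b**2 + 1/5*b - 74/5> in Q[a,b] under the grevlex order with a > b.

G = {a**2 - 4/3*a*b - 56/9*a + 1/15*b + 178/45, b**2 + 7/3*a - 10/3}

This is the nonlinear analogue of row-reducing a linear system.

f_1 = 3*b**2 + 7*a - 10, LT = b**2.
f_2 = 3*a**2 - 4*a*b + 8*b**2 + 1/5*b - 74/5, LT = a**2.

S(f_1,f_2): leading monomials are coprime, so the S-polynomial reduces to 0 (Buchberger's first criterion).
Every S-polynomial of the final basis reduces to 0, so we have a Gröbner basis.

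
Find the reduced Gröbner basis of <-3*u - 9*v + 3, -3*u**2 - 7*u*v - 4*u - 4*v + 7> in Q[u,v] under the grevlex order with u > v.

f_1 = -3*u - 9*v + 3, LT = u.
f_2 = -3*u**2 - 7*u*v - 4*u - 4*v + 7, LT = u**2.

S(f_1,f_2): lcm = u**2. S = 2/3*u*v - 7/3*u - 4/3*v + 7/3.
  leading term u*v: subtract (-2/9*v)·f_1 from 2/3*u*v - 7/3*u - 4/3*v + 7/3 → -2*v**2 - 7/3*u - 2/3*v + 7/3
  leading term v**2: no divisor's leading term divides it; move -2*v**2 to the remainder.
  leading term u: subtract (7/9)·f_1 from -7/3*u - 2/3*v + 7/3 → 19/3*v
  leading term v: no divisor's leading term divides it; move 19/3*v to the remainder.
  remainder -2*v**2 + 19/3*v ≠ 0; add g_3 = -2*v**2 + 19/3*v to the basis.

The other S-polynomials (S(f_1,g_3), S(f_2,g_3)) all reduce to 0 modulo the current basis, so we have a Gröbner basis.
Inter-reduce: drop elements whose leading term is divisible by another's, tail-reduce, and make monic.

G = {v**2 - 19/6*v, u + 3*v - 1}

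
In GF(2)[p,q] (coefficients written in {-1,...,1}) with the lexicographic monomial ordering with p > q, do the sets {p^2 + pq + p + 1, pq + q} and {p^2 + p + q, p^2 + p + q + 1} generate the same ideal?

Equality of ideals is decidable: compute both reduced Gröbner bases (unique for the ordering) and check whether they agree.
Buchberger on the first generating set:
f_1 = p^2 + pq + p + 1, LT = p^2.
f_2 = pq + q, LT = pq.

S(f_1,f_2): lcm = p^2q. S = pq^2 + q.
  leading term pq^2: subtract (q)·f_2 from pq^2 + q → q^2 + q
  leading term q^2: no divisor's leading term divides it; move q^2 to the remainder.
  leading term q: no divisor's leading term divides it; move q to the remainder.
  remainder q^2 + q ≠ 0; add g_3 = q^2 + q to the basis.

The other S-polynomials (S(f_1,g_3), S(f_2,g_3)) all reduce to 0 modulo the current basis, so we have a Gröbner basis.
Inter-reduce: drop elements whose leading term is divisible by another's, tail-reduce, and make monic.
Reduced Gröbner basis: {p^2 + p + q + 1, pq + q, q^2 + q}.

Buchberger on the second generating set:
h_1 = p^2 + p + q, LT = p^2.
h_2 = p^2 + p + q + 1, LT = p^2.

S(h_1,h_2): lcm = p^2. S = 1.
  leading term 1: no divisor's leading term divides it; move 1 to the remainder.
  remainder 1 ≠ 0; add k_3 = 1 to the basis.

The other S-polynomials (S(h_1,k_3), S(h_2,k_3)) all reduce to 0 modulo the current basis, so we have a Gröbner basis.
Inter-reduce: drop elements whose leading term is divisible by another's, tail-reduce, and make monic.
Reduced Gröbner basis: {1}.

The bases are distinct; the ideals are different.

No, the ideals differ.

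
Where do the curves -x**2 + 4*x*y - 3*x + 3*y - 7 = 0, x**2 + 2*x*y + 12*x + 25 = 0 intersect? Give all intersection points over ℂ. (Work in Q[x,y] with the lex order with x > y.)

{(-5, -1), (-9/4 - sqrt(41)/4, 51/8 - 9*sqrt(41)/8), (-9/4 + sqrt(41)/4, 51/8 + 9*sqrt(41)/8)}

Compute a lex Gröbner basis by Buchberger's algorithm.
f_1 = -x**2 + 4*x*y - 3*x + 3*y - 7, LT = x**2.
f_2 = x**2 + 2*x*y + 12*x + 25, LT = x**2.

S(f_1,f_2): lcm = x**2. S = -6*x*y - 9*x - 3*y - 18.
  leading term x*y: no divisor's leading term divides it; move -6*x*y to the remainder.
  leading term x: no divisor's leading term divides it; move -9*x to the remainder.
  leading term y: no divisor's leading term divides it; move -3*y to the remainder.
  leading term 1: no divisor's leading term divides it; move -18 to the remainder.
  remainder -6*x*y - 9*x - 3*y - 18 ≠ 0; add h_3 = -6*x*y - 9*x - 3*y - 18 to the basis.

S(f_1,h_3): lcm = x**2*y. S = -3/2*x**2 - 4*x*y**2 + 5/2*x*y - 3*x - 3*y**2 + 7*y.
  leading term x**2: subtract (3/2)·f_1 from -3/2*x**2 - 4*x*y**2 + 5/2*x*y - 3*x - 3*y**2 + 7*y → -4*x*y**2 - 7/2*x*y + 3/2*x - 3*y**2 + 5/2*y + 21/2
  leading term x*y**2: subtract (2/3*y)·h_3 from -4*x*y**2 - 7/2*x*y + 3/2*x - 3*y**2 + 5/2*y + 21/2 → 5/2*x*y + 3/2*x - y**2 + 29/2*y + 21/2
  leading term x*y: subtract (-5/12)·h_3 from 5/2*x*y + 3/2*x - y**2 + 29/2*y + 21/2 → -9/4*x - y**2 + 53/4*y + 3
  leading term x: no divisor's leading term divides it; move -9/4*x to the remainder.
  leading term y**2: no divisor's leading term divides it; move -y**2 to the remainder.
  leading term y: no divisor's leading term divides it; move 53/4*y to the remainder.
  leading term 1: no divisor's leading term divides it; move 3 to the remainder.
  remainder -9/4*x - y**2 + 53/4*y + 3 ≠ 0; add h_4 = -9/4*x - y**2 + 53/4*y + 3 to the basis.

S(f_2,h_3): lcm = x**2*y. S = -3/2*x**2 + 2*x*y**2 + 23/2*x*y - 3*x + 25*y.
  leading term x**2: subtract (3/2)·f_1 from -3/2*x**2 + 2*x*y**2 + 23/2*x*y - 3*x + 25*y → 2*x*y**2 + 11/2*x*y + 3/2*x + 41/2*y + 21/2
  leading term x*y**2: subtract (-1/3*y)·h_3 from 2*x*y**2 + 11/2*x*y + 3/2*x + 41/2*y + 21/2 → 5/2*x*y + 3/2*x - y**2 + 29/2*y + 21/2
  leading term x*y: subtract (-5/12)·h_3 from 5/2*x*y + 3/2*x - y**2 + 29/2*y + 21/2 → -9/4*x - y**2 + 53/4*y + 3
  leading term x: subtract (1)·h_4 from -9/4*x - y**2 + 53/4*y + 3 → 0
  remainder 0.

S(f_1,h_4): lcm = x**2. S = -4/9*x*y**2 + 17/9*x*y + 13/3*x - 3*y + 7.
  leading term x*y**2: subtract (2/27*y)·h_3 from -4/9*x*y**2 + 17/9*x*y + 13/3*x - 3*y + 7 → 23/9*x*y + 13/3*x + 2/9*y**2 - 5/3*y + 7
  leading term x*y: subtract (-23/54)·h_3 from 23/9*x*y + 13/3*x + 2/9*y**2 - 5/3*y + 7 → 1/2*x + 2/9*y**2 - 53/18*y - 2/3
  leading term x: subtract (-2/9)·h_4 from 1/2*x + 2/9*y**2 - 53/18*y - 2/3 → 0
  remainder 0.

S(f_2,h_4): lcm = x**2. S = -4/9*x*y**2 + 71/9*x*y + 40/3*x + 25.
  leading term x*y**2: subtract (2/27*y)·h_3 from -4/9*x*y**2 + 71/9*x*y + 40/3*x + 25 → 77/9*x*y + 40/3*x + 2/9*y**2 + 4/3*y + 25
  leading term x*y: subtract (-77/54)·h_3 from 77/9*x*y + 40/3*x + 2/9*y**2 + 4/3*y + 25 → 1/2*x + 2/9*y**2 - 53/18*y - 2/3
  leading term x: subtract (-2/9)·h_4 from 1/2*x + 2/9*y**2 - 53/18*y - 2/3 → 0
  remainder 0.

S(h_3,h_4): lcm = x*y. S = 3/2*x - 4/9*y**3 + 53/9*y**2 + 11/6*y + 3.
  leading term x: subtract (-2/3)·h_4 from 3/2*x - 4/9*y**3 + 53/9*y**2 + 11/6*y + 3 → -4/9*y**3 + 47/9*y**2 + 32/3*y + 5
  leading term y**3: no divisor's leading term divides it; move -4/9*y**3 to the remainder.
  leading term y**2: no divisor's leading term divides it; move 47/9*y**2 to the remainder.
  leading term y: no divisor's leading term divides it; move 32/3*y to the remainder.
  leading term 1: no divisor's leading term divides it; move 5 to the remainder.
  remainder -4/9*y**3 + 47/9*y**2 + 32/3*y + 5 ≠ 0; add h_5 = -4/9*y**3 + 47/9*y**2 + 32/3*y + 5 to the basis.

S(f_1,h_5): leading monomials are coprime, so the S-polynomial reduces to 0 (Buchberger's first criterion).
S(f_2,h_5): leading monomials are coprime, so the S-polynomial reduces to 0 (Buchberger's first criterion).
S(h_3,h_5): lcm = x*y**3. S = 53/4*x*y**2 + 24*x*y + 45/4*x + 1/2*y**3 + 3*y**2.
  leading term x*y**2: subtract (-53/24*y)·h_3 from 53/4*x*y**2 + 24*x*y + 45/4*x + 1/2*y**3 + 3*y**2 → 33/8*x*y + 45/4*x + 1/2*y**3 - 29/8*y**2 - 159/4*y
  leading term x*y: subtract (-11/16)·h_3 from 33/8*x*y + 45/4*x + 1/2*y**3 - 29/8*y**2 - 159/4*y → 81/16*x + 1/2*y**3 - 29/8*y**2 - 669/16*y - 99/8
  leading term x: subtract (-9/4)·h_4 from 81/16*x + 1/2*y**3 - 29/8*y**2 - 669/16*y - 99/8 → 1/2*y**3 - 47/8*y**2 - 12*y - 45/8
  leading term y**3: subtract (-9/8)·h_5 from 1/2*y**3 - 47/8*y**2 - 12*y - 45/8 → 0
  remainder 0.

S(h_4,h_5): leading monomials are coprime, so the S-polynomial reduces to 0 (Buchberger's first criterion).
Every S-polynomial of the final basis reduces to 0, so we have a Gröbner basis.
Inter-reduce: drop elements whose leading term is divisible by another's, tail-reduce, and make monic.
Reduced Gröbner basis: {x + 4/9*y**2 - 53/9*y - 4/3, y**3 - 47/4*y**2 - 24*y - 45/4}.

The lex basis is triangular: the last element involves only y. Solving y**3 - 47/4*y**2 - 24*y - 45/4 = 0 gives y ∈ {-1, 51/8 - 9*sqrt(41)/8, 51/8 + 9*sqrt(41)/8}; substituting each value into the earlier elements determines the remaining variables.
  y = -1: the earlier basis element becomes x + 5 = 0, giving x = -5 — point (-5, -1).
  y = 51/8 - 9*sqrt(41)/8: the earlier basis element becomes x + sqrt(41)/4 + 9/4 = 0, giving x = -9/4 - sqrt(41)/4 — point (-9/4 - sqrt(41)/4, 51/8 - 9*sqrt(41)/8).
  y = 51/8 + 9*sqrt(41)/8: the earlier basis element becomes x - sqrt(41)/4 + 9/4 = 0, giving x = -9/4 + sqrt(41)/4 — point (-9/4 + sqrt(41)/4, 51/8 + 9*sqrt(41)/8).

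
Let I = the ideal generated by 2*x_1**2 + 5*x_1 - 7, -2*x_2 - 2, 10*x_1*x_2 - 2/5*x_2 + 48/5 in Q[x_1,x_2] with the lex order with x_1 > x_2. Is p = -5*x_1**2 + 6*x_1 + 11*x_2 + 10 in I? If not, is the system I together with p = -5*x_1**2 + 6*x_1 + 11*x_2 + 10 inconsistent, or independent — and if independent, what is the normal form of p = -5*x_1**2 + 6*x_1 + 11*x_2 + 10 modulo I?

-5*x_1**2 + 6*x_1 + 11*x_2 + 10 lies in I (it reduces to 0).

First compute the reduced Gröbner basis of I by Buchberger's algorithm.
f_1 = 2*x_1**2 + 5*x_1 - 7, LT = x_1**2.
f_2 = -2*x_2 - 2, LT = x_2.
f_3 = 10*x_1*x_2 - 2/5*x_2 + 48/5, LT = x_1*x_2.

S(f_1,f_2): leading monomials are coprime, so the S-polynomial reduces to 0 (Buchberger's first criterion).
S(f_1,f_3): lcm = x_1**2*x_2. S = 127/50*x_1*x_2 - 24/25*x_1 - 7/2*x_2.
  leading term x_1*x_2: subtract (-127/100*x_1)·f_2 from 127/50*x_1*x_2 - 24/25*x_1 - 7/2*x_2 → -7/2*x_1 - 7/2*x_2
  leading term x_1: no divisor's leading term divides it; move -7/2*x_1 to the remainder.
  leading term x_2: subtract (7/4)·f_2 from -7/2*x_2 → 7/2
  leading term 1: no divisor's leading term divides it; move 7/2 to the remainder.
  remainder -7/2*x_1 + 7/2 ≠ 0; add h_4 = -7/2*x_1 + 7/2 to the basis.

S(f_2,f_3): lcm = x_1*x_2. S = x_1 + 1/25*x_2 - 24/25.
  leading term x_1: subtract (-2/7)·h_4 from x_1 + 1/25*x_2 - 24/25 → 1/25*x_2 + 1/25
  leading term x_2: subtract (-1/50)·f_2 from 1/25*x_2 + 1/25 → 0
  remainder 0.

S(f_1,h_4): lcm = x_1**2. S = 7/2*x_1 - 7/2.
  leading term x_1: subtract (-1)·h_4 from 7/2*x_1 - 7/2 → 0
  remainder 0.

S(f_2,h_4): leading monomials are coprime, so the S-polynomial reduces to 0 (Buchberger's first criterion).
S(f_3,h_4): lcm = x_1*x_2. S = 24/25*x_2 + 24/25.
  leading term x_2: subtract (-12/25)·f_2 from 24/25*x_2 + 24/25 → 0
  remainder 0.

Every S-polynomial of the final basis reduces to 0, so we have a Gröbner basis.
Inter-reduce: drop elements whose leading term is divisible by another's, tail-reduce, and make monic.
Reduced Gröbner basis: {x_1 - 1, x_2 + 1}.
Label its elements g_1 = x_1 - 1, g_2 = x_2 + 1.

Reduce p = -5*x_1**2 + 6*x_1 + 11*x_2 + 10 modulo G:
  leading term x_1**2: subtract (-5*x_1)·g_1 from -5*x_1**2 + 6*x_1 + 11*x_2 + 10 → x_1 + 11*x_2 + 10
  leading term x_1: subtract (1)·g_1 from x_1 + 11*x_2 + 10 → 11*x_2 + 11
  leading term x_2: subtract (11)·g_2 from 11*x_2 + 11 → 0
  normal form = 0.
Since the normal form is 0, p ∈ I.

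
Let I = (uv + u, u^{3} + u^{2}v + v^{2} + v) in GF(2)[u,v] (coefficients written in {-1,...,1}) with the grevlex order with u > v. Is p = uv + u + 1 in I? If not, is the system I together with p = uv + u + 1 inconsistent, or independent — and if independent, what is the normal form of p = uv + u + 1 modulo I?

First compute the reduced Gröbner basis of I by Buchberger's algorithm.
f_1 = uv + u, LT = uv.
f_2 = u^{3} + u^{2}v + v^{2} + v, LT = u^{3}.

S(f_1,f_2): lcm = u^{3}v. S = u^{2}v^{2} + u^{3} + v^{3} + v^{2}.
  leading term u^{2}v^{2}: subtract (uv)·f_1 from u^{2}v^{2} + u^{3} + v^{3} + v^{2} → u^{3} + u^{2}v + v^{3} + v^{2}
  leading term u^{3}: subtract (1)·f_2 from u^{3} + u^{2}v + v^{3} + v^{2} → v^{3} + v
  leading term v^{3}: no divisor's leading term divides it; move v^{3} to the remainder.
  leading term v: no divisor's leading term divides it; move v to the remainder.
  remainder v^{3} + v ≠ 0; add h_3 = v^{3} + v to the basis.

The other S-polynomials (S(f_1,h_3), S(f_2,h_3)) all reduce to 0 modulo the current basis, so we have a Gröbner basis.
Inter-reduce: drop elements whose leading term is divisible by another's, tail-reduce, and make monic.
Reduced Gröbner basis: {u^{3} + u^{2} + v^{2} + v, v^{3} + v, uv + u}.
Label its elements g_1 = u^{3} + u^{2} + v^{2} + v, g_2 = v^{3} + v, g_3 = uv + u.

Reduce p = uv + u + 1 modulo G:
  leading term uv: subtract (1)·g_3 from uv + u + 1 → 1
  leading term 1: no divisor's leading term divides it; move 1 to the remainder.
  normal form = 1.
The normal form is nonzero, so p ∉ I. Since p minus its normal form lies in I, I + (p) = I + (r) where r = 1; decide whether this ideal is the whole ring.
Here r = 1 is a nonzero constant, hence a unit: 1 ∈ I + (p), the Gröbner basis of I + (p) is {1}, and the enlarged system has no common solution — adjoining p is inconsistent.

Adjoining uv + u + 1 makes the ideal the whole ring: the system is inconsistent.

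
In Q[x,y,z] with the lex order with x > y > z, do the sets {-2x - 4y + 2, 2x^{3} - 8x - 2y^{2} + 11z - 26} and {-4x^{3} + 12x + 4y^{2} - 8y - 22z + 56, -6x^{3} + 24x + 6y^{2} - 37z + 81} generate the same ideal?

Equality of ideals is decidable: compute both reduced Gröbner bases (unique for the ordering) and check whether they agree.
Buchberger on the first generating set:
f_1 = -2x - 4y + 2, LT = x.
f_2 = 2x^{3} - 8x - 2y^{2} + 11z - 26, LT = x^{3}.

S(f_1,f_2): lcm = x^{3}. S = 2x^{2}y - x^{2} + 4x + y^{2} - \tfrac{11}{2}z + 13.
  leading term x^{2}y: subtract (-xy)·f_1 from 2x^{2}y - x^{2} + 4x + y^{2} - \tfrac{11}{2}z + 13 → -x^{2} - 4xy^{2} + 2xy + 4x + y^{2} - \tfrac{11}{2}z + 13
  leading term x^{2}: subtract (\tfrac{1}{2}x)·f_1 from -x^{2} - 4xy^{2} + 2xy + 4x + y^{2} - \tfrac{11}{2}z + 13 → -4xy^{2} + 4xy + 3x + y^{2} - \tfrac{11}{2}z + 13
  leading term xy^{2}: subtract (2y^{2})·f_1 from -4xy^{2} + 4xy + 3x + y^{2} - \tfrac{11}{2}z + 13 → 4xy + 3x + 8y^{3} - 3y^{2} - \tfrac{11}{2}z + 13
  leading term xy: subtract (-2y)·f_1 from 4xy + 3x + 8y^{3} - 3y^{2} - \tfrac{11}{2}z + 13 → 3x + 8y^{3} - 11y^{2} + 4y - \tfrac{11}{2}z + 13
  leading term x: subtract (-\tfrac{3}{2})·f_1 from 3x + 8y^{3} - 11y^{2} + 4y - \tfrac{11}{2}z + 13 → 8y^{3} - 11y^{2} - 2y - \tfrac{11}{2}z + 16
  leading term y^{3}: no divisor's leading term divides it; move 8y^{3} to the remainder.
  leading term y^{2}: no divisor's leading term divides it; move -11y^{2} to the remainder.
  leading term y: no divisor's leading term divides it; move -2y to the remainder.
  leading term z: no divisor's leading term divides it; move -\tfrac{11}{2}z to the remainder.
  leading term 1: no divisor's leading term divides it; move 16 to the remainder.
  remainder 8y^{3} - 11y^{2} - 2y - \tfrac{11}{2}z + 16 ≠ 0; add g_3 = 8y^{3} - 11y^{2} - 2y - \tfrac{11}{2}z + 16 to the basis.

The other S-polynomials (S(f_1,g_3), S(f_2,g_3)) all reduce to 0 modulo the current basis, so we have a Gröbner basis.
Inter-reduce: drop elements whose leading term is divisible by another's, tail-reduce, and make monic.
Reduced Gröbner basis: {x + 2y - 1, y^{3} - \tfrac{11}{8}y^{2} - \tfrac{1}{4}y - \tfrac{11}{16}z + 2}.

Buchberger on the second generating set:
h_1 = -4x^{3} + 12x + 4y^{2} - 8y - 22z + 56, LT = x^{3}.
h_2 = -6x^{3} + 24x + 6y^{2} - 37z + 81, LT = x^{3}.

S(h_1,h_2): lcm = x^{3}. S = x + 2y - \tfrac{2}{3}z - \tfrac{1}{2}.
  leading term x: no divisor's leading term divides it; move x to the remainder.
  leading term y: no divisor's leading term divides it; move 2y to the remainder.
  leading term z: no divisor's leading term divides it; move -\tfrac{2}{3}z to the remainder.
  leading term 1: no divisor's leading term divides it; move -\tfrac{1}{2} to the remainder.
  remainder x + 2y - \tfrac{2}{3}z - \tfrac{1}{2} ≠ 0; add k_3 = x + 2y - \tfrac{2}{3}z - \tfrac{1}{2} to the basis.

S(h_1,k_3): lcm = x^{3}. S = -2x^{2}y + \tfrac{2}{3}x^{2}z + \tfrac{1}{2}x^{2} - 3x - y^{2} + 2y + \tfrac{11}{2}z - 14.
  leading term x^{2}y: subtract (-2xy)·k_3 from -2x^{2}y + \tfrac{2}{3}x^{2}z + \tfrac{1}{2}x^{2} - 3x - y^{2} + 2y + \tfrac{11}{2}z - 14 → \tfrac{2}{3}x^{2}z + \tfrac{1}{2}x^{2} + 4xy^{2} - \tfrac{4}{3}xyz - xy - 3x - y^{2} + 2y + \tfrac{11}{2}z - 14
  leading term x^{2}z: subtract (\tfrac{2}{3}xz)·k_3 from \tfrac{2}{3}x^{2}z + \tfrac{1}{2}x^{2} + 4xy^{2} - \tfrac{4}{3}xyz - xy - 3x - y^{2} + 2y + \tfrac{11}{2}z - 14 → \tfrac{1}{2}x^{2} + 4xy^{2} - \tfrac{8}{3}xyz - xy + \tfrac{4}{9}xz^{2} + \tfrac{1}{3}xz - 3x - y^{2} + 2y + \tfrac{11}{2}z - 14
  leading term x^{2}: subtract (\tfrac{1}{2}x)·k_3 from \tfrac{1}{2}x^{2} + 4xy^{2} - \tfrac{8}{3}xyz - xy + \tfrac{4}{9}xz^{2} + \tfrac{1}{3}xz - 3x - y^{2} + 2y + \tfrac{11}{2}z - 14 → 4xy^{2} - \tfrac{8}{3}xyz - 2xy + \tfrac{4}{9}xz^{2} + \tfrac{2}{3}xz - \tfrac{11}{4}x - y^{2} + 2y + \tfrac{11}{2}z - 14
  leading term xy^{2}: subtract (4y^{2})·k_3 from 4xy^{2} - \tfrac{8}{3}xyz - 2xy + \tfrac{4}{9}xz^{2} + \tfrac{2}{3}xz - \tfrac{11}{4}x - y^{2} + 2y + \tfrac{11}{2}z - 14 → -\tfrac{8}{3}xyz - 2xy + \tfrac{4}{9}xz^{2} + \tfrac{2}{3}xz - \tfrac{11}{4}x - 8y^{3} + \tfrac{8}{3}y^{2}z + y^{2} + 2y + \tfrac{11}{2}z - 14
  leading term xyz: subtract (-\tfrac{8}{3}yz)·k_3 from -\tfrac{8}{3}xyz - 2xy + \tfrac{4}{9}xz^{2} + \tfrac{2}{3}xz - \tfrac{11}{4}x - 8y^{3} + \tfrac{8}{3}y^{2}z + y^{2} + 2y + \tfrac{11}{2}z - 14 → -2xy + \tfrac{4}{9}xz^{2} + \tfrac{2}{3}xz - \tfrac{11}{4}x - 8y^{3} + 8y^{2}z + y^{2} - \tfrac{16}{9}yz^{2} - \tfrac{4}{3}yz + 2y + \tfrac{11}{2}z - 14
  leading term xy: subtract (-2y)·k_3 from -2xy + \tfrac{4}{9}xz^{2} + \tfrac{2}{3}xz - \tfrac{11}{4}x - 8y^{3} + 8y^{2}z + y^{2} - \tfrac{16}{9}yz^{2} - \tfrac{4}{3}yz + 2y + \tfrac{11}{2}z - 14 → \tfrac{4}{9}xz^{2} + \tfrac{2}{3}xz - \tfrac{11}{4}x - 8y^{3} + 8y^{2}z + 5y^{2} - \tfrac{16}{9}yz^{2} - \tfrac{8}{3}yz + y + \tfrac{11}{2}z - 14
  leading term xz^{2}: subtract (\tfrac{4}{9}z^{2})·k_3 from \tfrac{4}{9}xz^{2} + \tfrac{2}{3}xz - \tfrac{11}{4}x - 8y^{3} + 8y^{2}z + 5y^{2} - \tfrac{16}{9}yz^{2} - \tfrac{8}{3}yz + y + \tfrac{11}{2}z - 14 → \tfrac{2}{3}xz - \tfrac{11}{4}x - 8y^{3} + 8y^{2}z + 5y^{2} - \tfrac{8}{3}yz^{2} - \tfrac{8}{3}yz + y + \tfrac{8}{27}z^{3} + \tfrac{2}{9}z^{2} + \tfrac{11}{2}z - 14
  leading term xz: subtract (\tfrac{2}{3}z)·k_3 from \tfrac{2}{3}xz - \tfrac{11}{4}x - 8y^{3} + 8y^{2}z + 5y^{2} - \tfrac{8}{3}yz^{2} - \tfrac{8}{3}yz + y + \tfrac{8}{27}z^{3} + \tfrac{2}{9}z^{2} + \tfrac{11}{2}z - 14 → -\tfrac{11}{4}x - 8y^{3} + 8y^{2}z + 5y^{2} - \tfrac{8}{3}yz^{2} - 4yz + y + \tfrac{8}{27}z^{3} + \tfrac{2}{3}z^{2} + \tfrac{35}{6}z - 14
  leading term x: subtract (-\tfrac{11}{4})·k_3 from -\tfrac{11}{4}x - 8y^{3} + 8y^{2}z + 5y^{2} - \tfrac{8}{3}yz^{2} - 4yz + y + \tfrac{8}{27}z^{3} + \tfrac{2}{3}z^{2} + \tfrac{35}{6}z - 14 → -8y^{3} + 8y^{2}z + 5y^{2} - \tfrac{8}{3}yz^{2} - 4yz + \tfrac{13}{2}y + \tfrac{8}{27}z^{3} + \tfrac{2}{3}z^{2} + 4z - \tfrac{123}{8}
  leading term y^{3}: no divisor's leading term divides it; move -8y^{3} to the remainder.
  leading term y^{2}z: no divisor's leading term divides it; move 8y^{2}z to the remainder.
  leading term y^{2}: no divisor's leading term divides it; move 5y^{2} to the remainder.
  leading term yz^{2}: no divisor's leading term divides it; move -\tfrac{8}{3}yz^{2} to the remainder.
  leading term yz: no divisor's leading term divides it; move -4yz to the remainder.
  leading term y: no divisor's leading term divides it; move \tfrac{13}{2}y to the remainder.
  leading term z^{3}: no divisor's leading term divides it; move \tfrac{8}{27}z^{3} to the remainder.
  leading term z^{2}: no divisor's leading term divides it; move \tfrac{2}{3}z^{2} to the remainder.
  leading term z: no divisor's leading term divides it; move 4z to the remainder.
  leading term 1: no divisor's leading term divides it; move -\tfrac{123}{8} to the remainder.
  remainder -8y^{3} + 8y^{2}z + 5y^{2} - \tfrac{8}{3}yz^{2} - 4yz + \tfrac{13}{2}y + \tfrac{8}{27}z^{3} + \tfrac{2}{3}z^{2} + 4z - \tfrac{123}{8} ≠ 0; add k_4 = -8y^{3} + 8y^{2}z + 5y^{2} - \tfrac{8}{3}yz^{2} - 4yz + \tfrac{13}{2}y + \tfrac{8}{27}z^{3} + \tfrac{2}{3}z^{2} + 4z - \tfrac{123}{8} to the basis.

The other S-polynomials (S(h_2,k_3), S(h_1,k_4), S(h_2,k_4), S(k_3,k_4)) all reduce to 0 modulo the current basis, so we have a Gröbner basis.
Inter-reduce: drop elements whose leading term is divisible by another's, tail-reduce, and make monic.
Reduced Gröbner basis: {x + 2y - \tfrac{2}{3}z - \tfrac{1}{2}, y^{3} - y^{2}z - \tfrac{5}{8}y^{2} + \tfrac{1}{3}yz^{2} + \tfrac{1}{2}yz - \tfrac{13}{16}y - \tfrac{1}{27}z^{3} - \tfrac{1}{12}z^{2} - \tfrac{1}{2}z + \tfrac{123}{64}}.

The bases are distinct; the ideals are different.
The same test decides containment: I ⊆ J iff every generator of I reduces to 0 modulo a Gröbner basis of J.

No, the ideals differ.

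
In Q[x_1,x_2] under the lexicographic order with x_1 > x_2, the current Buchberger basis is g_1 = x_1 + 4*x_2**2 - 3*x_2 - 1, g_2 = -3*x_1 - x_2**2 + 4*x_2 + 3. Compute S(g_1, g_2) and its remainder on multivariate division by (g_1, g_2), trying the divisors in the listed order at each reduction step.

lcm(LM(g_1), LM(g_2)) = x_1.
S = (lcm/LT(g_1))·g_1 − (lcm/LT(g_2))·g_2 = 11/3*x_2**2 - 5/3*x_2.
Reduce S modulo (g_1, g_2) in that order:
  leading term x_2**2: no divisor's leading term divides it; move 11/3*x_2**2 to the remainder.
  leading term x_2: no divisor's leading term divides it; move -5/3*x_2 to the remainder.
The remainder 11/3*x_2**2 - 5/3*x_2 is nonzero, so it would be added as the next basis element.
This is the inner loop of Buchberger's algorithm — each nonzero remainder becomes a new basis element.

S(g_1, g_2) = 11/3*x_2**2 - 5/3*x_2; remainder on division = 11/3*x_2**2 - 5/3*x_2.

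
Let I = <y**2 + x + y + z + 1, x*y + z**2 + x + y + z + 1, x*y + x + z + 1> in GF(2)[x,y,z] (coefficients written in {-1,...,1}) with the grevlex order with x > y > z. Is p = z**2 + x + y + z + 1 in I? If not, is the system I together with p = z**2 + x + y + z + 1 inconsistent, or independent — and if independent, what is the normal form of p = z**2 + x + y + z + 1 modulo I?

First compute the reduced Gröbner basis of I by Buchberger's algorithm.
f_1 = y**2 + x + y + z + 1, LT = y**2.
f_2 = x*y + z**2 + x + y + z + 1, LT = x*y.
f_3 = x*y + x + z + 1, LT = x*y.

S(f_1,f_2): lcm = x*y**2. S = y*z**2 + x**2 + y**2 + x*z + y*z + x + y.
  leading term y*z**2: no divisor's leading term divides it; move y*z**2 to the remainder.
  leading term x**2: no divisor's leading term divides it; move x**2 to the remainder.
  leading term y**2: subtract (1)·f_1 from y**2 + x*z + y*z + x + y → x*z + y*z + z + 1
  leading term x*z: no divisor's leading term divides it; move x*z to the remainder.
  leading term y*z: no divisor's leading term divides it; move y*z to the remainder.
  leading term z: no divisor's leading term divides it; move z to the remainder.
  leading term 1: no divisor's leading term divides it; move 1 to the remainder.
  remainder y*z**2 + x**2 + x*z + y*z + z + 1 ≠ 0; add h_4 = y*z**2 + x**2 + x*z + y*z + z + 1 to the basis.

S(f_1,f_3): lcm = x*y**2. S = x**2 + x*z + y*z + x + y.
  leading term x**2: no divisor's leading term divides it; move x**2 to the remainder.
  leading term x*z: no divisor's leading term divides it; move x*z to the remainder.
  leading term y*z: no divisor's leading term divides it; move y*z to the remainder.
  leading term x: no divisor's leading term divides it; move x to the remainder.
  leading term y: no divisor's leading term divides it; move y to the remainder.
  remainder x**2 + x*z + y*z + x + y ≠ 0; add h_5 = x**2 + x*z + y*z + x + y to the basis.

S(f_2,f_3): lcm = x*y. S = z**2 + y.
  leading term z**2: no divisor's leading term divides it; move z**2 to the remainder.
  leading term y: no divisor's leading term divides it; move y to the remainder.
  remainder z**2 + y ≠ 0; add h_6 = z**2 + y to the basis.

The other S-polynomials (S(f_1,h_4), S(f_2,h_4), S(f_3,h_4), S(f_1,h_5), S(f_2,h_5), S(f_3,h_5), S(h_4,h_5), S(f_1,h_6), S(f_2,h_6), S(f_3,h_6), S(h_4,h_6), S(h_5,h_6)) all reduce to 0 modulo the current basis, so we have a Gröbner basis.
Inter-reduce: drop elements whose leading term is divisible by another's, tail-reduce, and make monic.
Reduced Gröbner basis: {x**2 + x*z + y*z + x + y, x*y + x + z + 1, y**2 + x + y + z + 1, z**2 + y}.
Label its elements g_1 = x**2 + x*z + y*z + x + y, g_2 = x*y + x + z + 1, g_3 = y**2 + x + y + z + 1, g_4 = z**2 + y.

Reduce p = z**2 + x + y + z + 1 modulo G:
  leading term z**2: subtract (1)·g_4 from z**2 + x + y + z + 1 → x + z + 1
  leading term x: no divisor's leading term divides it; move x to the remainder.
  leading term z: no divisor's leading term divides it; move z to the remainder.
  leading term 1: no divisor's leading term divides it; move 1 to the remainder.
  normal form = x + z + 1.
The normal form is nonzero, so p ∉ I. Since p minus its normal form lies in I, I + (p) = I + (r) where r = x + z + 1; decide whether this ideal is the whole ring.
Run Buchberger on G together with r (pairs among the g_i already reduce to 0 since G is a Gröbner basis):
g_1 = x**2 + x*z + y*z + x + y, LT = x**2.
g_2 = x*y + x + z + 1, LT = x*y.
g_3 = y**2 + x + y + z + 1, LT = y**2.
g_4 = z**2 + y, LT = z**2.
r = x + z + 1, LT = x.

S(g_1,r): lcm = x**2. S = y*z + y.
  leading term y*z: no divisor's leading term divides it; move y*z to the remainder.
  leading term y: no divisor's leading term divides it; move y to the remainder.
  remainder y*z + y ≠ 0; add m_6 = y*z + y to the basis.

The other S-polynomials (S(g_1,g_2), S(g_1,g_3), S(g_1,g_4), S(g_2,g_3), S(g_2,g_4), S(g_2,r), S(g_3,g_4), S(g_3,r), S(g_4,r), S(g_1,m_6), S(g_2,m_6), S(g_3,m_6), S(g_4,m_6), S(r,m_6)) all reduce to 0 modulo the current basis, so we have a Gröbner basis.
Inter-reduce: drop elements whose leading term is divisible by another's, tail-reduce, and make monic.
Reduced Gröbner basis: {y**2 + y, y*z + y, z**2 + y, x + z + 1}.
The reduced Gröbner basis of I + (p) is {y**2 + y, y*z + y, z**2 + y, x + z + 1} ≠ {1}, a proper ideal, so the enlarged system stays consistent: p is independent of I, with normal form x + z + 1.

z**2 + x + y + z + 1 is independent of I; its normal form modulo I is x + z + 1.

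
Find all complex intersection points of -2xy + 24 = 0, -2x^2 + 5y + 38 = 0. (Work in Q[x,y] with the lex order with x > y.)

{(-2, -6), (-3, -4), (5, 12/5)}

Compute a lex Gröbner basis by Buchberger's algorithm.
f_1 = -2xy + 24, LT = xy.
f_2 = -2x^2 + 5y + 38, LT = x^2.

S(f_1,f_2): lcm = x^2y. S = -12x + 5/2y^2 + 19y.
  reduce S modulo (f_1, f_2):
  remainder -12x + 5/2y^2 + 19y ≠ 0; add h_3 = -12x + 5/2y^2 + 19y to the basis.

S(f_1,h_3): lcm = xy. S = 5/24y^3 + 19/12y^2 - 12.
  reduce S modulo (f_1, f_2, h_3):
  remainder 5/24y^3 + 19/12y^2 - 12 ≠ 0; add h_4 = 5/24y^3 + 19/12y^2 - 12 to the basis.

The other S-polynomials (S(f_2,h_3), S(f_1,h_4), S(f_2,h_4), S(h_3,h_4)) all reduce to 0 modulo the current basis, so we have a Gröbner basis.
Inter-reduce: drop elements whose leading term is divisible by another's, tail-reduce, and make monic.
Reduced Gröbner basis: {x - 5/24y^2 - 19/12y, y^3 + 38/5y^2 - 288/5}.

The lex basis is triangular: the last element involves only y. Solving y^3 + 38/5y^2 - 288/5 = 0 gives y ∈ {-6, -4, 12/5}; substituting each value into the earlier elements determines the remaining variables.
  y = -6: the earlier basis element becomes x + 2 = 0, giving x = -2 — point (-2, -6).
  y = -4: the earlier basis element becomes x + 3 = 0, giving x = -3 — point (-3, -4).
  y = 12/5: the earlier basis element becomes x - 5 = 0, giving x = 5 — point (5, 12/5).
Zero-dimensionality of the ideal guarantees finitely many solutions over ℂ.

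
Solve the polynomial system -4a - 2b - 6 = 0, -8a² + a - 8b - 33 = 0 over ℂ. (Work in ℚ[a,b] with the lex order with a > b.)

{(9/8, -21/4), (1, -5)}

Compute a lex Gröbner basis by Buchberger's algorithm.
f_1 = -4a - 2b - 6, LT = a.
f_2 = -8a² + a - 8b - 33, LT = a².

S(f_1,f_2): lcm = a². S = ½ab + 13/8a - b - 33/8.
  reduce S modulo (f_1, f_2):
  remainder -¼b² - 41/16b - 105/16 ≠ 0; add h_3 = -¼b² - 41/16b - 105/16 to the basis.

The other S-polynomials (S(f_1,h_3), S(f_2,h_3)) all reduce to 0 modulo the current basis, so we have a Gröbner basis.
Inter-reduce: drop elements whose leading term is divisible by another's, tail-reduce, and make monic.
Reduced Gröbner basis: {a + ½b + 3/2, b² + 41/4b + 105/4}.

Since the basis is lex-ordered, b² + 41/4b + 105/4 is univariate in b. Its roots are {-21/4, -5}. Back-substituting each root into the other basis elements fixes the other coordinates.
  b = -21/4: the earlier basis element becomes a - 9/8 = 0, giving a = 9/8 — point (9/8, -21/4).
  b = -5: the earlier basis element becomes a - 1 = 0, giving a = 1 — point (1, -5).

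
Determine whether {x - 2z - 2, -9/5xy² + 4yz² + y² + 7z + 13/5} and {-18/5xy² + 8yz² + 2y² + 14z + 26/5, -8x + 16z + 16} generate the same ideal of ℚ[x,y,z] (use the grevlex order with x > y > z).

Equality of ideals is decidable: compute both reduced Gröbner bases (unique for the ordering) and check whether they agree.
Buchberger on the first generating set:
f_1 = x - 2z - 2, LT = x.
f_2 = -9/5xy² + 4yz² + y² + 7z + 13/5, LT = xy².

S(f_1,f_2): lcm = xy². S = -2y²z + 20/9yz² - 13/9y² + 35/9z + 13/9.
  leading term y²z: no divisor's leading term divides it; move -2y²z to the remainder.
  leading term yz²: no divisor's leading term divides it; move 20/9yz² to the remainder.
  leading term y²: no divisor's leading term divides it; move -13/9y² to the remainder.
  leading term z: no divisor's leading term divides it; move 35/9z to the remainder.
  leading term 1: no divisor's leading term divides it; move 13/9 to the remainder.
  remainder -2y²z + 20/9yz² - 13/9y² + 35/9z + 13/9 ≠ 0; add g_3 = -2y²z + 20/9yz² - 13/9y² + 35/9z + 13/9 to the basis.

S(f_1,g_3): leading monomials are coprime, so the S-polynomial reduces to 0 (Buchberger's first criterion).
S(f_2,g_3): lcm = xy²z. S = 10/9xyz² - 20/9yz³ - 13/18xy² - 5/9y²z + 35/18xz - 35/9z² + 13/18x - 13/9z.
  leading term xyz²: subtract (10/9yz²)·f_1 from 10/9xyz² - 20/9yz³ - 13/18xy² - 5/9y²z + 35/18xz - 35/9z² + 13/18x - 13/9z → -13/18xy² - 5/9y²z + 20/9yz² + 35/18xz - 35/9z² + 13/18x - 13/9z
  leading term xy²: subtract (-13/18y²)·f_1 from -13/18xy² - 5/9y²z + 20/9yz² + 35/18xz - 35/9z² + 13/18x - 13/9z → -2y²z + 20/9yz² - 13/9y² + 35/18xz - 35/9z² + 13/18x - 13/9z
  leading term y²z: subtract (1)·g_3 from -2y²z + 20/9yz² - 13/9y² + 35/18xz - 35/9z² + 13/18x - 13/9z → 35/18xz - 35/9z² + 13/18x - 16/3z - 13/9
  leading term xz: subtract (35/18z)·f_1 from 35/18xz - 35/9z² + 13/18x - 16/3z - 13/9 → 13/18x - 13/9z - 13/9
  leading term x: subtract (13/18)·f_1 from 13/18x - 13/9z - 13/9 → 0
  remainder 0.

Every S-polynomial of the final basis reduces to 0, so we have a Gröbner basis.
Inter-reduce: drop elements whose leading term is divisible by another's, tail-reduce, and make monic.
Reduced Gröbner basis: {y²z - 10/9yz² + 13/18y² - 35/18z - 13/18, x - 2z - 2}.

Buchberger on the second generating set:
h_1 = -18/5xy² + 8yz² + 2y² + 14z + 26/5, LT = xy².
h_2 = -8x + 16z + 16, LT = x.

S(h_1,h_2): lcm = xy². S = 2y²z - 20/9yz² + 13/9y² - 35/9z - 13/9.
  leading term y²z: no divisor's leading term divides it; move 2y²z to the remainder.
  leading term yz²: no divisor's leading term divides it; move -20/9yz² to the remainder.
  leading term y²: no divisor's leading term divides it; move 13/9y² to the remainder.
  leading term z: no divisor's leading term divides it; move -35/9z to the remainder.
  leading term 1: no divisor's leading term divides it; move -13/9 to the remainder.
  remainder 2y²z - 20/9yz² + 13/9y² - 35/9z - 13/9 ≠ 0; add k_3 = 2y²z - 20/9yz² + 13/9y² - 35/9z - 13/9 to the basis.

S(h_1,k_3): lcm = xy²z. S = 10/9xyz² - 20/9yz³ - 13/18xy² - 5/9y²z + 35/18xz - 35/9z² + 13/18x - 13/9z.
  leading term xyz²: subtract (-5/36yz²)·h_2 from 10/9xyz² - 20/9yz³ - 13/18xy² - 5/9y²z + 35/18xz - 35/9z² + 13/18x - 13/9z → -13/18xy² - 5/9y²z + 20/9yz² + 35/18xz - 35/9z² + 13/18x - 13/9z
  leading term xy²: subtract (65/324)·h_1 from -13/18xy² - 5/9y²z + 20/9yz² + 35/18xz - 35/9z² + 13/18x - 13/9z → -5/9y²z + 50/81yz² - 65/162y² + 35/18xz - 35/9z² + 13/18x - 689/162z - 169/162
  leading term y²z: subtract (-5/18)·k_3 from -5/9y²z + 50/81yz² - 65/162y² + 35/18xz - 35/9z² + 13/18x - 689/162z - 169/162 → 35/18xz - 35/9z² + 13/18x - 16/3z - 13/9
  leading term xz: subtract (-35/144z)·h_2 from 35/18xz - 35/9z² + 13/18x - 16/3z - 13/9 → 13/18x - 13/9z - 13/9
  leading term x: subtract (-13/144)·h_2 from 13/18x - 13/9z - 13/9 → 0
  remainder 0.

S(h_2,k_3): leading monomials are coprime, so the S-polynomial reduces to 0 (Buchberger's first criterion).
Every S-polynomial of the final basis reduces to 0, so we have a Gröbner basis.
Inter-reduce: drop elements whose leading term is divisible by another's, tail-reduce, and make monic.
Reduced Gröbner basis: {y²z - 10/9yz² + 13/18y² - 35/18z - 13/18, x - 2z - 2}.

These coincide, so the ideals are equal.

Yes, the ideals are equal.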